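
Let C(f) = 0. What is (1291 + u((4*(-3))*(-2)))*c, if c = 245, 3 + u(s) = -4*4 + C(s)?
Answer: 311640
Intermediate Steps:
u(s) = -19 (u(s) = -3 + (-4*4 + 0) = -3 + (-16 + 0) = -3 - 16 = -19)
(1291 + u((4*(-3))*(-2)))*c = (1291 - 19)*245 = 1272*245 = 311640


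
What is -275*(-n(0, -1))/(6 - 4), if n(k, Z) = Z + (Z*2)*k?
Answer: -275/2 ≈ -137.50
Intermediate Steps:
n(k, Z) = Z + 2*Z*k (n(k, Z) = Z + (2*Z)*k = Z + 2*Z*k)
-275*(-n(0, -1))/(6 - 4) = -275*(-(-1)*(1 + 2*0))/(6 - 4) = -275*(-(-1)*(1 + 0))/2 = -275*(-(-1))/2 = -275*(-1*(-1))/2 = -275/2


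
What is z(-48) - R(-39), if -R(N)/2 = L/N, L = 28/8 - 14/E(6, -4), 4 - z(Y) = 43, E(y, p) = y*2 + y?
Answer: -13738/351 ≈ -39.140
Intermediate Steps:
E(y, p) = 3*y (E(y, p) = 2*y + y = 3*y)
z(Y) = -39 (z(Y) = 4 - 1*43 = 4 - 43 = -39)
L = 49/18 (L = 28/8 - 14/(3*6) = 28*(⅛) - 14/18 = 7/2 - 14*1/18 = 7/2 - 7/9 = 49/18 ≈ 2.7222)
R(N) = -49/(9*N)
z(-48) - R(-39) = -39 - (-49)/(9*(-39)) = -39 - (-49)*(-1)/(9*39) = -39 - 1*49/351 = -39 - 49/351 = -13738/351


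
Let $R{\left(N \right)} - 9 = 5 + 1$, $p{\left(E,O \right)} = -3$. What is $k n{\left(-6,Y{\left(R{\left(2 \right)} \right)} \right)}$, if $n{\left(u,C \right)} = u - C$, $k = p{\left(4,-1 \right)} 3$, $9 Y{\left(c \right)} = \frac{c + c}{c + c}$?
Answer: $55$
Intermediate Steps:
$R{\left(N \right)} = 15$ ($R{\left(N \right)} = 9 + \left(5 + 1\right) = 9 + 6 = 15$)
$Y{\left(c \right)} = \frac{1}{9}$ ($Y{\left(c \right)} = \frac{\left(c + c\right) \frac{1}{c + c}}{9} = \frac{2 c \frac{1}{2 c}}{9} = \frac{1}{9} \cdot 1 = \frac{1}{9}$)
$k = -9$ ($k = \left(-3\right) 3 = -9$)
$k n{\left(-6,Y{\left(R{\left(2 \right)} \right)} \right)} = - 9 \left(-6 - \frac{1}{9}\right) = \left(-9\right) \left(- \frac{55}{9}\right) = 55$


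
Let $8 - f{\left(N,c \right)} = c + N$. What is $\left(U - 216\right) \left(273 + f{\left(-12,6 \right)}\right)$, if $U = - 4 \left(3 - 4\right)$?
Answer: $-60844$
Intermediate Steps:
$f{\left(N,c \right)} = 8 - N - c$ ($f{\left(N,c \right)} = 8 - \left(c + N\right) = 8 - \left(N + c\right) = 8 - N - c$)
$U = 4$ ($U = \left(-4\right) \left(-1\right) = 4$)
$\left(U - 216\right) \left(273 + f{\left(-12,6 \right)}\right) = \left(4 - 216\right) \left(273 - -14\right) = - 212 \left(273 + \left(8 + 12 - 6\right)\right) = - 212 \left(273 + 14\right) = \left(-212\right) 287 = -60844$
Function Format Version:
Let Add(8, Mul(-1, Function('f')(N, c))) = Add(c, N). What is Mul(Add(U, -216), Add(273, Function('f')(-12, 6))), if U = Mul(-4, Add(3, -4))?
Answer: -60844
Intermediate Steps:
Function('f')(N, c) = Add(8, Mul(-1, N), Mul(-1, c)) (Function('f')(N, c) = Add(8, Mul(-1, Add(c, N))) = Add(8, Mul(-1, Add(N, c))) = Add(8, Add(Mul(-1, N), Mul(-1, c))) = Add(8, Mul(-1, N), Mul(-1, c)))
U = 4 (U = Mul(-4, -1) = 4)
Mul(Add(U, -216), Add(273, Function('f')(-12, 6))) = Mul(Add(4, -216), Add(273, Add(8, Mul(-1, -12), Mul(-1, 6)))) = Mul(-212, Add(273, Add(8, 12, -6))) = Mul(-212, Add(273, 14)) = Mul(-212, 287) = -60844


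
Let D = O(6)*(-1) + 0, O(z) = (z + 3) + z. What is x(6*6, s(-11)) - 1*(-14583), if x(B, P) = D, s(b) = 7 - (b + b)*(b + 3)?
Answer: 14568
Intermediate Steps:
O(z) = 3 + 2*z (O(z) = (3 + z) + z = 3 + 2*z)
s(b) = 7 - 2*b*(3 + b)
D = -15 (D = (3 + 2*6)*(-1) + 0 = (3 + 12)*(-1) + 0 = 15*(-1) + 0 = -15 + 0 = -15)
x(B, P) = -15
x(6*6, s(-11)) - 1*(-14583) = -15 - 1*(-14583) = -15 + 14583 = 14568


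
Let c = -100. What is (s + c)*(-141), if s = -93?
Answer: 27213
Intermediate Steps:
(s + c)*(-141) = (-93 - 100)*(-141) = -193*(-141) = 27213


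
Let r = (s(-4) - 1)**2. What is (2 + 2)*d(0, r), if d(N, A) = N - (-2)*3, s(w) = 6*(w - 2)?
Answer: 24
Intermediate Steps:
s(w) = -12 + 6*w (s(w) = 6*(-2 + w) = -12 + 6*w)
r = 1369 (r = ((-12 + 6*(-4)) - 1)**2 = ((-12 - 24) - 1)**2 = (-36 - 1)**2 = (-37)**2 = 1369)
d(N, A) = 6 + N (d(N, A) = N - 1*(-6) = N + 6 = 6 + N)
(2 + 2)*d(0, r) = (2 + 2)*(6 + 0) = 4*6 = 24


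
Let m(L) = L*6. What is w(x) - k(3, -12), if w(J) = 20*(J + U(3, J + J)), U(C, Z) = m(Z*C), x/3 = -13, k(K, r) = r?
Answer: -28848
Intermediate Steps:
x = -39 (x = 3*(-13) = -39)
m(L) = 6*L
U(C, Z) = 6*C*Z (U(C, Z) = 6*(Z*C) = 6*(C*Z) = 6*C*Z)
w(J) = 740*J (w(J) = 20*(J + 6*3*(J + J)) = 20*(J + 6*3*(2*J)) = 20*(J + 36*J) = 20*(37*J) = 740*J)
w(x) - k(3, -12) = 740*(-39) - 1*(-12) = -28860 + 12 = -28848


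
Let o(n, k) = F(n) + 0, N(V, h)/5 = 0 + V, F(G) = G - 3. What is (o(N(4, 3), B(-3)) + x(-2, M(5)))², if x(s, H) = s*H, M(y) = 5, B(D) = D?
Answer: 49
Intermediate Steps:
F(G) = -3 + G
N(V, h) = 5*V (N(V, h) = 5*(0 + V) = 5*V)
o(n, k) = -3 + n (o(n, k) = (-3 + n) + 0 = -3 + n)
x(s, H) = H*s
(o(N(4, 3), B(-3)) + x(-2, M(5)))² = ((-3 + 5*4) + 5*(-2))² = ((-3 + 20) - 10)² = (17 - 10)² = 7² = 49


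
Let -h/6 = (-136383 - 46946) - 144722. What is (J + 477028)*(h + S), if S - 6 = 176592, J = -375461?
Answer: 217851464568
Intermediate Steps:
h = 1968306 (h = -6*((-136383 - 46946) - 144722) = -6*(-183329 - 144722) = -6*(-328051) = 1968306)
S = 176598 (S = 6 + 176592 = 176598)
(J + 477028)*(h + S) = (-375461 + 477028)*(1968306 + 176598) = 101567*2144904 = 217851464568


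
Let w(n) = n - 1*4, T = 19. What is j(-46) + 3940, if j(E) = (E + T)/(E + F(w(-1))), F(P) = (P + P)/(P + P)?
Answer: 19703/5 ≈ 3940.6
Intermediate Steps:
w(n) = -4 + n (w(n) = n - 4 = -4 + n)
F(P) = 1 (F(P) = (2*P)/((2*P)) = (2*P)*(1/(2*P)) = 1)
j(E) = (19 + E)/(1 + E) (j(E) = (E + 19)/(E + 1) = (19 + E)/(1 + E))
j(-46) + 3940 = (19 - 46)/(1 - 46) + 3940 = -27/(-45) + 3940 = -1/45*(-27) + 3940 = ⅗ + 3940 = 19703/5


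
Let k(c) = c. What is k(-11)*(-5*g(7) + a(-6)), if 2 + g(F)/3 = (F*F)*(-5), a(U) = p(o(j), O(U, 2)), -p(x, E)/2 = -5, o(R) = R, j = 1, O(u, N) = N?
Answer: -40865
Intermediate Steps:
p(x, E) = 10 (p(x, E) = -2*(-5) = 10)
a(U) = 10
g(F) = -6 - 15*F² (g(F) = -6 + 3*((F*F)*(-5)) = -6 + 3*(F²*(-5)) = -6 + 3*(-5*F²) = -6 - 15*F²)
k(-11)*(-5*g(7) + a(-6)) = -11*(-5*(-6 - 15*7²) + 10) = -11*(-5*(-6 - 15*49) + 10) = -11*(-5*(-6 - 735) + 10) = -11*(-5*(-741) + 10) = -11*(3705 + 10) = -11*3715 = -40865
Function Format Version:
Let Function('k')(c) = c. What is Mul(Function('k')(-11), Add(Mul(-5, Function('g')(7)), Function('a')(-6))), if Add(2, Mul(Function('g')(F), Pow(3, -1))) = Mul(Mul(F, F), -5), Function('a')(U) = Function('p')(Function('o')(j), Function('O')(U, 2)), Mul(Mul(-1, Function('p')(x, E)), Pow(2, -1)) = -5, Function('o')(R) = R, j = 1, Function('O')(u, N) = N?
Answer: -40865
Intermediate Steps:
Function('p')(x, E) = 10 (Function('p')(x, E) = Mul(-2, -5) = 10)
Function('a')(U) = 10
Function('g')(F) = Add(-6, Mul(-15, Pow(F, 2))) (Function('g')(F) = Add(-6, Mul(3, Mul(Mul(F, F), -5))) = Add(-6, Mul(3, Mul(Pow(F, 2), -5))) = Add(-6, Mul(3, Mul(-5, Pow(F, 2)))) = Add(-6, Mul(-15, Pow(F, 2))))
Mul(Function('k')(-11), Add(Mul(-5, Function('g')(7)), Function('a')(-6))) = Mul(-11, Add(Mul(-5, Add(-6, Mul(-15, Pow(7, 2)))), 10)) = Mul(-11, Add(Mul(-5, Add(-6, Mul(-15, 49))), 10)) = Mul(-11, Add(Mul(-5, Add(-6, -735)), 10)) = Mul(-11, Add(Mul(-5, -741), 10)) = Mul(-11, Add(3705, 10)) = Mul(-11, 3715) = -40865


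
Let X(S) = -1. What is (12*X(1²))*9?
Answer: -108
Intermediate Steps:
(12*X(1²))*9 = (12*(-1))*9 = -12*9 = -108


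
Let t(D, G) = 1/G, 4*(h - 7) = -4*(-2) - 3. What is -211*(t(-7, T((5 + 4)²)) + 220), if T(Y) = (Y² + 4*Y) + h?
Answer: -1279939504/27573 ≈ -46420.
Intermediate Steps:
h = 33/4 (h = 7 + (-4*(-2) - 3)/4 = 7 + (8 - 3)/4 = 7 + (¼)*5 = 7 + 5/4 = 33/4 ≈ 8.2500)
T(Y) = 33/4 + Y² + 4*Y (T(Y) = (Y² + 4*Y) + 33/4 = 33/4 + Y² + 4*Y)
-211*(t(-7, T((5 + 4)²)) + 220) = -211*(1/(33/4 + ((5 + 4)²)² + 4*(5 + 4)²) + 220) = -211*(1/(33/4 + (9²)² + 4*9²) + 220) = -211*(1/(33/4 + 81² + 4*81) + 220) = -211*(1/(33/4 + 6561 + 324) + 220) = -211*(1/(27573/4) + 220) = -211*(4/27573 + 220) = -211*6066064/27573 = -1279939504/27573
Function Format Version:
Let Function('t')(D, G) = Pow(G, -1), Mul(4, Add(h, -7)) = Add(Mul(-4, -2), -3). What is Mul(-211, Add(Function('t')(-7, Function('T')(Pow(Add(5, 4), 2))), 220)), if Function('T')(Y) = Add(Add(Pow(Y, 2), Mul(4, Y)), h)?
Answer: Rational(-1279939504, 27573) ≈ -46420.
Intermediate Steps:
h = Rational(33, 4) (h = Add(7, Mul(Rational(1, 4), Add(Mul(-4, -2), -3))) = Add(7, Mul(Rational(1, 4), Add(8, -3))) = Add(7, Mul(Rational(1, 4), 5)) = Add(7, Rational(5, 4)) = Rational(33, 4) ≈ 8.2500)
Function('T')(Y) = Add(Rational(33, 4), Pow(Y, 2), Mul(4, Y)) (Function('T')(Y) = Add(Add(Pow(Y, 2), Mul(4, Y)), Rational(33, 4)) = Add(Rational(33, 4), Pow(Y, 2), Mul(4, Y)))
Mul(-211, Add(Function('t')(-7, Function('T')(Pow(Add(5, 4), 2))), 220)) = Mul(-211, Add(Pow(Add(Rational(33, 4), Pow(Pow(Add(5, 4), 2), 2), Mul(4, Pow(Add(5, 4), 2))), -1), 220)) = Mul(-211, Add(Pow(Add(Rational(33, 4), Pow(Pow(9, 2), 2), Mul(4, Pow(9, 2))), -1), 220)) = Mul(-211, Add(Pow(Add(Rational(33, 4), Pow(81, 2), Mul(4, 81)), -1), 220)) = Mul(-211, Add(Pow(Add(Rational(33, 4), 6561, 324), -1), 220)) = Mul(-211, Add(Pow(Rational(27573, 4), -1), 220)) = Mul(-211, Add(Rational(4, 27573), 220)) = Mul(-211, Rational(6066064, 27573)) = Rational(-1279939504, 27573)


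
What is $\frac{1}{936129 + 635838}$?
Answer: $\frac{1}{1571967} \approx 6.3615 \cdot 10^{-7}$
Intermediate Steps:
$\frac{1}{936129 + 635838} = \frac{1}{1571967}$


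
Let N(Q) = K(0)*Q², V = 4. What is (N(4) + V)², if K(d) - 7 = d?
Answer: 13456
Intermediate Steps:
K(d) = 7 + d
N(Q) = 7*Q² (N(Q) = (7 + 0)*Q² = 7*Q²)
(N(4) + V)² = (7*4² + 4)² = (7*16 + 4)² = (112 + 4)² = 116² = 13456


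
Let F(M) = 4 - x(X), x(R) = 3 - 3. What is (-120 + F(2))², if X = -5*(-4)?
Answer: 13456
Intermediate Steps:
X = 20
x(R) = 0
F(M) = 4 (F(M) = 4 - 1*0 = 4 + 0 = 4)
(-120 + F(2))² = (-120 + 4)² = (-116)² = 13456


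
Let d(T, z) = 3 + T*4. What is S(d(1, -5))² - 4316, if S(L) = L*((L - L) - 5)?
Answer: -3091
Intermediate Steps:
d(T, z) = 3 + 4*T
S(L) = -5*L (S(L) = L*(0 - 5) = L*(-5) = -5*L)
S(d(1, -5))² - 4316 = (-5*(3 + 4*1))² - 4316 = (-5*(3 + 4))² - 4316 = (-5*7)² - 4316 = (-35)² - 4316 = 1225 - 4316 = -3091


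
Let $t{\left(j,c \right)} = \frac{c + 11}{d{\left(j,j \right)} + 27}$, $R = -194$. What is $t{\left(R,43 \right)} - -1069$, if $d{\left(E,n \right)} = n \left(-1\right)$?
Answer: $\frac{236303}{221} \approx 1069.2$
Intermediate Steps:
$d{\left(E,n \right)} = - n$
$t{\left(j,c \right)} = \frac{11 + c}{27 - j}$ ($t{\left(j,c \right)} = \frac{c + 11}{- j + 27} = \frac{11 + c}{27 - j}$)
$t{\left(R,43 \right)} - -1069 = \frac{-11 - 43}{-27 - 194} - -1069 = \frac{-11 - 43}{-221} + \left(-83 + 1152\right) = \left(- \frac{1}{221}\right) \left(-54\right) + 1069 = \frac{54}{221} + 1069 = \frac{236303}{221}$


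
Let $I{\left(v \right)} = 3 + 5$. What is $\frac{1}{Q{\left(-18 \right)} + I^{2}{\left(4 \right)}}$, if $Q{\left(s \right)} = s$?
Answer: $\frac{1}{46} \approx 0.021739$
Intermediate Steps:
$I{\left(v \right)} = 8$
$\frac{1}{Q{\left(-18 \right)} + I^{2}{\left(4 \right)}} = \frac{1}{-18 + 8^{2}} = \frac{1}{-18 + 64} = \frac{1}{46}$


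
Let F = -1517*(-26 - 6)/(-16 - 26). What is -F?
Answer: 24272/21 ≈ 1155.8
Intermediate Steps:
F = -24272/21 (F = -(-48544)/(-42) = -(-48544)*(-1)/42 = -1517*16/21 = -24272/21 ≈ -1155.8)
-F = -1*(-24272/21) = 24272/21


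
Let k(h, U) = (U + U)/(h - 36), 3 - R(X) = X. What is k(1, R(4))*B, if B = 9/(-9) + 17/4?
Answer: 13/70 ≈ 0.18571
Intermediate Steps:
R(X) = 3 - X
k(h, U) = 2*U/(-36 + h) (k(h, U) = (2*U)/(-36 + h) = 2*U/(-36 + h))
B = 13/4 (B = 9*(-1/9) + 17*(1/4) = -1 + 17/4 = 13/4 ≈ 3.2500)
k(1, R(4))*B = (2*(3 - 1*4)/(-36 + 1))*(13/4) = (2*(3 - 4)/(-35))*(13/4) = (2*(-1)*(-1/35))*(13/4) = (2/35)*(13/4) = 13/70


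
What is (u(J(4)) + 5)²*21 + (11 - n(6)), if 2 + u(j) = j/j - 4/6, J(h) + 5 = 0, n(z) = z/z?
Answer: 730/3 ≈ 243.33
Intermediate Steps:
n(z) = 1
J(h) = -5 (J(h) = -5 + 0 = -5)
u(j) = -5/3 (u(j) = -2 + (j/j - 4/6) = -2 + (1 - 4*⅙) = -2 + (1 - ⅔) = -2 + ⅓ = -5/3)
(u(J(4)) + 5)²*21 + (11 - n(6)) = (-5/3 + 5)²*21 + (11 - 1*1) = (10/3)²*21 + (11 - 1) = (100/9)*21 + 10 = 700/3 + 10 = 730/3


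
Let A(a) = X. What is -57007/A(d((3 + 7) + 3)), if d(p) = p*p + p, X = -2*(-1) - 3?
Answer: 57007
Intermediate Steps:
X = -1 (X = 2 - 3 = -1)
d(p) = p + p² (d(p) = p² + p = p + p²)
A(a) = -1
-57007/A(d((3 + 7) + 3)) = -57007/(-1) = -57007*(-1) = 57007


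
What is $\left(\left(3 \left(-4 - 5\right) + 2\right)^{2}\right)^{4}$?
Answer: $152587890625$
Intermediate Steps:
$\left(\left(3 \left(-4 - 5\right) + 2\right)^{2}\right)^{4} = \left(\left(3 \left(-9\right) + 2\right)^{2}\right)^{4} = \left(\left(-27 + 2\right)^{2}\right)^{4} = \left(\left(-25\right)^{2}\right)^{4} = 625^{4} = 152587890625$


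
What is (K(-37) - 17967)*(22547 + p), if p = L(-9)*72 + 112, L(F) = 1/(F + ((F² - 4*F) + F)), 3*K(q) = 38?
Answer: -13425729791/33 ≈ -4.0684e+8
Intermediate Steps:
K(q) = 38/3 (K(q) = (⅓)*38 = 38/3)
L(F) = 1/(F² - 2*F) (L(F) = 1/(F + (F² - 3*F)) = 1/(F² - 2*F))
p = 1240/11 (p = (1/((-9)*(-2 - 9)))*72 + 112 = -⅑/(-11)*72 + 112 = -⅑*(-1/11)*72 + 112 = (1/99)*72 + 112 = 8/11 + 112 = 1240/11 ≈ 112.73)
(K(-37) - 17967)*(22547 + p) = (38/3 - 17967)*(22547 + 1240/11) = -53863/3*249257/11 = -13425729791/33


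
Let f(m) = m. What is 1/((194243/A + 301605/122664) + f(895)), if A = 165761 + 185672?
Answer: 14369392504/12903879815519 ≈ 0.0011136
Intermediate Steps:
A = 351433
1/((194243/A + 301605/122664) + f(895)) = 1/((194243/351433 + 301605/122664) + 895) = 1/((194243*(1/351433) + 301605*(1/122664)) + 895) = 1/((194243/351433 + 100535/40888) + 895) = 1/(43273524439/14369392504 + 895) = 1/(12903879815519/14369392504) = 14369392504/12903879815519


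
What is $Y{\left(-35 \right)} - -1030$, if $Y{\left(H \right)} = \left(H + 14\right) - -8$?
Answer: $1017$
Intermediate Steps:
$Y{\left(H \right)} = 22 + H$ ($Y{\left(H \right)} = \left(14 + H\right) + 8 = 22 + H$)
$Y{\left(-35 \right)} - -1030 = \left(22 - 35\right) - -1030 = -13 + 1030 = 1017$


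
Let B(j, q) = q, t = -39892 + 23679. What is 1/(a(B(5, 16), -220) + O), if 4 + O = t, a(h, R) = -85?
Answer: -1/16302 ≈ -6.1342e-5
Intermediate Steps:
t = -16213
O = -16217 (O = -4 - 16213 = -16217)
1/(a(B(5, 16), -220) + O) = 1/(-85 - 16217) = 1/(-16302) = -1/16302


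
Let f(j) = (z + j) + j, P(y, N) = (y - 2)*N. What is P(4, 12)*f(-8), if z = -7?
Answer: -552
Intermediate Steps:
P(y, N) = N*(-2 + y) (P(y, N) = (-2 + y)*N = N*(-2 + y))
f(j) = -7 + 2*j (f(j) = (-7 + j) + j = -7 + 2*j)
P(4, 12)*f(-8) = (12*(-2 + 4))*(-7 + 2*(-8)) = (12*2)*(-7 - 16) = 24*(-23) = -552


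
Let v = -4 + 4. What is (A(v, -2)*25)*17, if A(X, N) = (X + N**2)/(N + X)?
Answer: -850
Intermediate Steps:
v = 0
A(X, N) = (X + N**2)/(N + X)
(A(v, -2)*25)*17 = (((0 + (-2)**2)/(-2 + 0))*25)*17 = (((0 + 4)/(-2))*25)*17 = (-1/2*4*25)*17 = -2*25*17 = -50*17 = -850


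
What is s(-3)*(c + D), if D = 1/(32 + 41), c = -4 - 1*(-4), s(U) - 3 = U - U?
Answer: 3/73 ≈ 0.041096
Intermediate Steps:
s(U) = 3 (s(U) = 3 + (U - U) = 3 + 0 = 3)
c = 0 (c = -4 + 4 = 0)
D = 1/73 ≈ 0.013699
s(-3)*(c + D) = 3*(0 + 1/73) = 3*(1/73) = 3/73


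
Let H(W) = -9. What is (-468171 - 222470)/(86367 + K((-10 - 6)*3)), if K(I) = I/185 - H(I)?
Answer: -127768585/15979512 ≈ -7.9958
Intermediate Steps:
K(I) = 9 + I/185 (K(I) = I/185 - 1*(-9) = I*(1/185) + 9 = I/185 + 9 = 9 + I/185)
(-468171 - 222470)/(86367 + K((-10 - 6)*3)) = (-468171 - 222470)/(86367 + (9 + ((-10 - 6)*3)/185)) = -690641/(86367 + (9 + (-16*3)/185)) = -690641/(86367 + (9 + (1/185)*(-48))) = -690641/(86367 + (9 - 48/185)) = -690641/(86367 + 1617/185) = -690641/15979512/185 = -690641*185/15979512 = -127768585/15979512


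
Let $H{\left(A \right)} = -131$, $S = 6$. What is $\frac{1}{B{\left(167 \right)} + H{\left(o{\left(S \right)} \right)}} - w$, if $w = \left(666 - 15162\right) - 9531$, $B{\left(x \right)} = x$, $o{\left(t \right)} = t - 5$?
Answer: $\frac{864973}{36} \approx 24027.0$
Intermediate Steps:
$o{\left(t \right)} = -5 + t$
$w = -24027$ ($w = -14496 - 9531 = -24027$)
$\frac{1}{B{\left(167 \right)} + H{\left(o{\left(S \right)} \right)}} - w = \frac{1}{167 - 131} - -24027 = \frac{1}{36} + 24027 = \frac{864973}{36}$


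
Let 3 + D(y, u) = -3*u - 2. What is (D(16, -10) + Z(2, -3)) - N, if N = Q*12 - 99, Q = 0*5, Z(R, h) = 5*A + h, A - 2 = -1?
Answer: 126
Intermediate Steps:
A = 1 (A = 2 - 1 = 1)
Z(R, h) = 5 + h (Z(R, h) = 5*1 + h = 5 + h)
D(y, u) = -5 - 3*u (D(y, u) = -3 + (-3*u - 2) = -3 + (-2 - 3*u) = -5 - 3*u)
Q = 0
N = -99 (N = 0*12 - 99 = 0 - 99 = -99)
(D(16, -10) + Z(2, -3)) - N = ((-5 - 3*(-10)) + (5 - 3)) - 1*(-99) = ((-5 + 30) + 2) + 99 = (25 + 2) + 99 = 27 + 99 = 126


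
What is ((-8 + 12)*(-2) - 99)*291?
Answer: -31137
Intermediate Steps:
((-8 + 12)*(-2) - 99)*291 = (4*(-2) - 99)*291 = (-8 - 99)*291 = -107*291 = -31137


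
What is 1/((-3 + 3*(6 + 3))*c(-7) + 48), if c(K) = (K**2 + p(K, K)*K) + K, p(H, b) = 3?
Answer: 1/552 ≈ 0.0018116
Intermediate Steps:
c(K) = K**2 + 4*K (c(K) = (K**2 + 3*K) + K = K**2 + 4*K)
1/((-3 + 3*(6 + 3))*c(-7) + 48) = 1/((-3 + 3*(6 + 3))*(-7*(4 - 7)) + 48) = 1/((-3 + 3*9)*(-7*(-3)) + 48) = 1/((-3 + 27)*21 + 48) = 1/(24*21 + 48) = 1/(504 + 48) = 1/552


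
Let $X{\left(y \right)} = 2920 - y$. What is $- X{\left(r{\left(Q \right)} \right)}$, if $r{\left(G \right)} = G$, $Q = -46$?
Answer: $-2966$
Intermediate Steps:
$- X{\left(r{\left(Q \right)} \right)} = - (2920 - -46) = - (2920 + 46) = \left(-1\right) 2966 = -2966$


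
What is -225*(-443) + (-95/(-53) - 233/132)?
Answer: 697326491/6996 ≈ 99675.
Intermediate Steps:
-225*(-443) + (-95/(-53) - 233/132) = 99675 + (-95*(-1/53) - 233*1/132) = 99675 + (95/53 - 233/132) = 99675 + 191/6996 = 697326491/6996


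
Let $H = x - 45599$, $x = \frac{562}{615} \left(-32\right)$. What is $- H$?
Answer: $\frac{28061369}{615} \approx 45628.0$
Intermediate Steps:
$x = - \frac{17984}{615}$ ($x = 562 \cdot \frac{1}{615} \left(-32\right) = \frac{562}{615} \left(-32\right) = - \frac{17984}{615} \approx -29.242$)
$H = - \frac{28061369}{615}$ ($H = - \frac{17984}{615} - 45599 = - \frac{28061369}{615} \approx -45628.0$)
$- H = \left(-1\right) \left(- \frac{28061369}{615}\right) = \frac{28061369}{615}$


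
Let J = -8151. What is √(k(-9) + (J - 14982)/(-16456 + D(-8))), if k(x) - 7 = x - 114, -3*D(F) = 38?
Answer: I*√279721801982/49406 ≈ 10.705*I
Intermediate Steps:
D(F) = -38/3 (D(F) = -⅓*38 = -38/3)
k(x) = -107 + x (k(x) = 7 + (x - 114) = 7 + (-114 + x) = -107 + x)
√(k(-9) + (J - 14982)/(-16456 + D(-8))) = √((-107 - 9) + (-8151 - 14982)/(-16456 - 38/3)) = √(-116 - 23133/(-49406/3)) = √(-116 - 23133*(-3/49406)) = √(-116 + 69399/49406) = √(-5661697/49406) = I*√279721801982/49406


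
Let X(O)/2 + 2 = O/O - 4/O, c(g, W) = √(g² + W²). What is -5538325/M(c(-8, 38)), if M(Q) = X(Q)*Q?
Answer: -5538325/746 + 5538325*√377/1492 ≈ 64650.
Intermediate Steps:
c(g, W) = √(W² + g²)
X(O) = -2 - 8/O (X(O) = -4 + 2*(O/O - 4/O) = -4 + 2*(1 - 4/O) = -4 + (2 - 8/O) = -2 - 8/O)
M(Q) = Q*(-2 - 8/Q) (M(Q) = (-2 - 8/Q)*Q = Q*(-2 - 8/Q))
-5538325/M(c(-8, 38)) = -5538325/(-8 - 2*√(38² + (-8)²)) = -5538325/(-8 - 2*√(1444 + 64)) = -5538325/(-8 - 4*√377)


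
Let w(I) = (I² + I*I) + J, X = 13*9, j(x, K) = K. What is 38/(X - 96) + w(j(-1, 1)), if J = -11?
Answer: -151/21 ≈ -7.1905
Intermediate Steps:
X = 117
w(I) = -11 + 2*I² (w(I) = (I² + I*I) - 11 = (I² + I²) - 11 = 2*I² - 11 = -11 + 2*I²)
38/(X - 96) + w(j(-1, 1)) = 38/(117 - 96) + (-11 + 2*1²) = 38/21 + (-11 + 2*1) = 38*(1/21) + (-11 + 2) = 38/21 - 9 = -151/21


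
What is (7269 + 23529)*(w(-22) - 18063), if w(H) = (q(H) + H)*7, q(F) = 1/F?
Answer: -6171626619/11 ≈ -5.6106e+8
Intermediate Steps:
w(H) = 7*H + 7/H (w(H) = (1/H + H)*7 = (H + 1/H)*7 = 7*H + 7/H)
(7269 + 23529)*(w(-22) - 18063) = (7269 + 23529)*((7*(-22) + 7/(-22)) - 18063) = 30798*((-154 + 7*(-1/22)) - 18063) = 30798*((-154 - 7/22) - 18063) = 30798*(-3395/22 - 18063) = 30798*(-400781/22) = -6171626619/11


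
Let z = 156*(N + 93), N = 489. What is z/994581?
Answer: 10088/110509 ≈ 0.091287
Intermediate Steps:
z = 90792 (z = 156*(489 + 93) = 156*582 = 90792)
z/994581 = 90792/994581 = 90792*(1/994581) = 10088/110509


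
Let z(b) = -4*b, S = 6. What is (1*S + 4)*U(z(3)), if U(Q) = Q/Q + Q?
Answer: -110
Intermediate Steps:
U(Q) = 1 + Q
(1*S + 4)*U(z(3)) = (1*6 + 4)*(1 - 4*3) = (6 + 4)*(1 - 12) = 10*(-11) = -110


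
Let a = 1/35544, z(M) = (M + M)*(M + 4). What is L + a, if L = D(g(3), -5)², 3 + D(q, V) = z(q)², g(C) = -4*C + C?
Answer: 2330314721497/35544 ≈ 6.5561e+7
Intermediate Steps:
g(C) = -3*C
z(M) = 2*M*(4 + M) (z(M) = (2*M)*(4 + M) = 2*M*(4 + M))
D(q, V) = -3 + 4*q²*(4 + q)² (D(q, V) = -3 + (2*q*(4 + q))² = -3 + 4*q²*(4 + q)²)
a = 1/35544 ≈ 2.8134e-5
L = 65561409 (L = (-3 + 4*(-3*3)²*(4 - 3*3)²)² = (-3 + 4*(-9)²*(4 - 9)²)² = (-3 + 4*81*(-5)²)² = (-3 + 4*81*25)² = (-3 + 8100)² = 8097² = 65561409)
L + a = 65561409 + 1/35544 = 2330314721497/35544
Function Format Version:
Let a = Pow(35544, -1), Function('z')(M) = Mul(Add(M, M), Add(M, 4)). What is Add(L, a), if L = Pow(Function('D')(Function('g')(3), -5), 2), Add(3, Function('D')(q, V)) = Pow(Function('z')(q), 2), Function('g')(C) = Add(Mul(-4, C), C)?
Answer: Rational(2330314721497, 35544) ≈ 6.5561e+7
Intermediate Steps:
Function('g')(C) = Mul(-3, C)
Function('z')(M) = Mul(2, M, Add(4, M)) (Function('z')(M) = Mul(Mul(2, M), Add(4, M)) = Mul(2, M, Add(4, M)))
Function('D')(q, V) = Add(-3, Mul(4, Pow(q, 2), Pow(Add(4, q), 2))) (Function('D')(q, V) = Add(-3, Pow(Mul(2, q, Add(4, q)), 2)) = Add(-3, Mul(4, Pow(q, 2), Pow(Add(4, q), 2))))
a = Rational(1, 35544) ≈ 2.8134e-5
L = 65561409 (L = Pow(Add(-3, Mul(4, Pow(Mul(-3, 3), 2), Pow(Add(4, Mul(-3, 3)), 2))), 2) = Pow(Add(-3, Mul(4, Pow(-9, 2), Pow(Add(4, -9), 2))), 2) = Pow(Add(-3, Mul(4, 81, Pow(-5, 2))), 2) = Pow(Add(-3, Mul(4, 81, 25)), 2) = Pow(Add(-3, 8100), 2) = Pow(8097, 2) = 65561409)
Add(L, a) = Add(65561409, Rational(1, 35544)) = Rational(2330314721497, 35544)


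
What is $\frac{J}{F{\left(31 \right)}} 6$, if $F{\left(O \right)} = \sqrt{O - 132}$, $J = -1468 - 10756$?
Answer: $\frac{73344 i \sqrt{101}}{101} \approx 7298.0 i$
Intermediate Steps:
$J = -12224$ ($J = -1468 - 10756 = -12224$)
$F{\left(O \right)} = \sqrt{-132 + O}$
$\frac{J}{F{\left(31 \right)}} 6 = - \frac{12224}{\sqrt{-132 + 31}} \cdot 6 = - \frac{12224}{\sqrt{-101}} \cdot 6 = - \frac{12224}{i \sqrt{101}} \cdot 6 = - 12224 \left(- \frac{i \sqrt{101}}{101}\right) 6 = \frac{12224 i \sqrt{101}}{101} \cdot 6 = \frac{73344 i \sqrt{101}}{101}$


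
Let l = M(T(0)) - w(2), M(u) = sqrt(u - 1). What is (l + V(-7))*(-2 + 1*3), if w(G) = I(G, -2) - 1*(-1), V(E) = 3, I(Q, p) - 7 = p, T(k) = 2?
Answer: -2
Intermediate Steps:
I(Q, p) = 7 + p
M(u) = sqrt(-1 + u)
w(G) = 6 (w(G) = (7 - 2) - 1*(-1) = 5 + 1 = 6)
l = -5 (l = sqrt(-1 + 2) - 1*6 = sqrt(1) - 6 = 1 - 6 = -5)
(l + V(-7))*(-2 + 1*3) = (-5 + 3)*(-2 + 1*3) = -2*(-2 + 3) = -2*1 = -2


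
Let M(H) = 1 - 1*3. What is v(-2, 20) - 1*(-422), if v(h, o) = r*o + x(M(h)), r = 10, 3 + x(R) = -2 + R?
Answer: 615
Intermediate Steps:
M(H) = -2 (M(H) = 1 - 3 = -2)
x(R) = -5 + R (x(R) = -3 + (-2 + R) = -5 + R)
v(h, o) = -7 + 10*o (v(h, o) = 10*o + (-5 - 2) = 10*o - 7 = -7 + 10*o)
v(-2, 20) - 1*(-422) = (-7 + 10*20) - 1*(-422) = (-7 + 200) + 422 = 193 + 422 = 615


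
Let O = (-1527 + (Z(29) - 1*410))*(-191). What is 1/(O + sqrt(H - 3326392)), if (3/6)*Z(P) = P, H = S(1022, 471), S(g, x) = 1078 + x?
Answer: 358889/128804639164 - 3*I*sqrt(369427)/128804639164 ≈ 2.7863e-6 - 1.4156e-8*I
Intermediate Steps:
H = 1549 (H = 1078 + 471 = 1549)
Z(P) = 2*P
O = 358889 (O = (-1527 + (2*29 - 1*410))*(-191) = (-1527 + (58 - 410))*(-191) = (-1527 - 352)*(-191) = -1879*(-191) = 358889)
1/(O + sqrt(H - 3326392)) = 1/(358889 + sqrt(1549 - 3326392)) = 1/(358889 + sqrt(-3324843)) = 1/(358889 + 3*I*sqrt(369427))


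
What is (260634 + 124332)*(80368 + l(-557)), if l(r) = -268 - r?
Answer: 31050202662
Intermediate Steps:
(260634 + 124332)*(80368 + l(-557)) = (260634 + 124332)*(80368 + (-268 - 1*(-557))) = 384966*(80368 + (-268 + 557)) = 384966*(80368 + 289) = 384966*80657 = 31050202662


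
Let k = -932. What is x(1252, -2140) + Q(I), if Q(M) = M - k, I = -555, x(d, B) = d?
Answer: 1629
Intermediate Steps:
Q(M) = 932 + M (Q(M) = M - 1*(-932) = M + 932 = 932 + M)
x(1252, -2140) + Q(I) = 1252 + (932 - 555) = 1252 + 377 = 1629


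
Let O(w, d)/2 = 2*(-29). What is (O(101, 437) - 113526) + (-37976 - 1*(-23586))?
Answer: -128032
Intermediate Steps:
O(w, d) = -116 (O(w, d) = 2*(2*(-29)) = 2*(-58) = -116)
(O(101, 437) - 113526) + (-37976 - 1*(-23586)) = (-116 - 113526) + (-37976 - 1*(-23586)) = -113642 + (-37976 + 23586) = -113642 - 14390 = -128032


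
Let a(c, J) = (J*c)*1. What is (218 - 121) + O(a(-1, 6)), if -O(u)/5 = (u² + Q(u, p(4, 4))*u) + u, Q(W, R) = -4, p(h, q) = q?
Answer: -173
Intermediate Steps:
a(c, J) = J*c
O(u) = -5*u² + 15*u (O(u) = -5*((u² - 4*u) + u) = -5*(u² - 3*u) = -5*u² + 15*u)
(218 - 121) + O(a(-1, 6)) = (218 - 121) + 5*(6*(-1))*(3 - 6*(-1)) = 97 + 5*(-6)*(3 - 1*(-6)) = 97 + 5*(-6)*(3 + 6) = 97 + 5*(-6)*9 = 97 - 270 = -173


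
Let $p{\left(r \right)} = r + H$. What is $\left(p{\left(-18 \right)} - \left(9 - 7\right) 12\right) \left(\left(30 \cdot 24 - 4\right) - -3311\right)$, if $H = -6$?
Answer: $-193296$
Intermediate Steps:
$p{\left(r \right)} = -6 + r$ ($p{\left(r \right)} = r - 6 = -6 + r$)
$\left(p{\left(-18 \right)} - \left(9 - 7\right) 12\right) \left(\left(30 \cdot 24 - 4\right) - -3311\right) = \left(\left(-6 - 18\right) - \left(9 - 7\right) 12\right) \left(\left(30 \cdot 24 - 4\right) - -3311\right) = \left(-24 - 2 \cdot 12\right) \left(\left(720 - 4\right) + 3311\right) = \left(-24 - 24\right) \left(716 + 3311\right) = \left(-24 - 24\right) 4027 = \left(-48\right) 4027 = -193296$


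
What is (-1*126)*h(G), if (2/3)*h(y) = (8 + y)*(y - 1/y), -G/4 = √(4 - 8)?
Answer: 12285 + 12285*I ≈ 12285.0 + 12285.0*I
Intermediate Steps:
G = -8*I (G = -4*√(4 - 8) = -8*I ≈ -8.0*I)
h(y) = 3*(8 + y)*(y - 1/y)/2 (h(y) = 3*((8 + y)*(y - 1/y))/2 = 3*(8 + y)*(y - 1/y)/2)
(-1*126)*h(G) = (-1*126)*(3*(-8 + (-8*I)*(-1 + (-8*I)² + 8*(-8*I)))/(2*((-8*I)))) = -189*I/8*(-8 + (-8*I)*(-1 - 64 - 64*I)) = -189*I/8*(-8 + (-8*I)*(-65 - 64*I)) = -189*I/8*(-8 - 8*I*(-65 - 64*I)) = -189*I*(-8 - 8*I*(-65 - 64*I))/8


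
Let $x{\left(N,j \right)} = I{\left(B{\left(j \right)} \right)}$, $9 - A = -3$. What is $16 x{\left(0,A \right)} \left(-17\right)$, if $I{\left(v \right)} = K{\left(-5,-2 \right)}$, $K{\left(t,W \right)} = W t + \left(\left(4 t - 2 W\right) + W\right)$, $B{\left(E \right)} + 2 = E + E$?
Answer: $2176$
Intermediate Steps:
$B{\left(E \right)} = -2 + 2 E$ ($B{\left(E \right)} = -2 + \left(E + E\right) = -2 + 2 E$)
$A = 12$ ($A = 9 - -3 = 9 + 3 = 12$)
$K{\left(t,W \right)} = - W + 4 t + W t$ ($K{\left(t,W \right)} = W t + \left(\left(- 2 W + 4 t\right) + W\right) = W t - \left(W - 4 t\right) = - W + 4 t + W t$)
$I{\left(v \right)} = -8$ ($I{\left(v \right)} = \left(-1\right) \left(-2\right) + 4 \left(-5\right) - -10 = 2 - 20 + 10 = -8$)
$x{\left(N,j \right)} = -8$
$16 x{\left(0,A \right)} \left(-17\right) = 16 \left(-8\right) \left(-17\right) = \left(-128\right) \left(-17\right) = 2176$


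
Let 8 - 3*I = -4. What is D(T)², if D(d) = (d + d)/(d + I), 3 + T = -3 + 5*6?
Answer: 144/49 ≈ 2.9388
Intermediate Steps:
I = 4 (I = 8/3 - ⅓*(-4) = 8/3 + 4/3 = 4)
T = 24 (T = -3 + (-3 + 5*6) = -3 + (-3 + 30) = -3 + 27 = 24)
D(d) = 2*d/(4 + d) (D(d) = (d + d)/(d + 4) = (2*d)/(4 + d) = 2*d/(4 + d))
D(T)² = (2*24/(4 + 24))² = (2*24/28)² = (2*24*(1/28))² = (12/7)² = 144/49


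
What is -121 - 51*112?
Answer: -5833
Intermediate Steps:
-121 - 51*112 = -121 - 5712 = -5833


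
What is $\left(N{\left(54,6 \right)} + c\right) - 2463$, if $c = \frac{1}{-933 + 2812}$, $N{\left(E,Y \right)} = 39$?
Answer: $- \frac{4554695}{1879} \approx -2424.0$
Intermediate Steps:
$c = \frac{1}{1879} \approx 0.0005322$
$\left(N{\left(54,6 \right)} + c\right) - 2463 = \left(39 + \frac{1}{1879}\right) - 2463 = \frac{73282}{1879} - 2463 = - \frac{4554695}{1879}$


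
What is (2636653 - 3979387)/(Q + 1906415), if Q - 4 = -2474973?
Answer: 223789/94759 ≈ 2.3617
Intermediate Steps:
Q = -2474969 (Q = 4 - 2474973 = -2474969)
(2636653 - 3979387)/(Q + 1906415) = (2636653 - 3979387)/(-2474969 + 1906415) = -1342734/(-568554) = -1342734*(-1/568554) = 223789/94759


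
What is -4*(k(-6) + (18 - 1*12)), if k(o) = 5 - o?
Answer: -68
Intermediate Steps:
-4*(k(-6) + (18 - 1*12)) = -4*((5 - 1*(-6)) + (18 - 1*12)) = -4*((5 + 6) + (18 - 12)) = -4*(11 + 6) = -4*17 = -68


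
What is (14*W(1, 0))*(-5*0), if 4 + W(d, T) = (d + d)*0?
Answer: 0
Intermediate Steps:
W(d, T) = -4 (W(d, T) = -4 + (d + d)*0 = -4 + (2*d)*0 = -4 + 0 = -4)
(14*W(1, 0))*(-5*0) = (14*(-4))*(-5*0) = -56*0 = 0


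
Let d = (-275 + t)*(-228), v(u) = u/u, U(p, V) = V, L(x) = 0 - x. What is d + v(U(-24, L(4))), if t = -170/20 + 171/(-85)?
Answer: 5533303/85 ≈ 65098.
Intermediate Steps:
t = -1787/170 (t = -170*1/20 + 171*(-1/85) = -17/2 - 171/85 = -1787/170 ≈ -10.512)
L(x) = -x
v(u) = 1
d = 5533218/85 (d = (-275 - 1787/170)*(-228) = -48537/170*(-228) = 5533218/85 ≈ 65097.)
d + v(U(-24, L(4))) = 5533218/85 + 1 = 5533303/85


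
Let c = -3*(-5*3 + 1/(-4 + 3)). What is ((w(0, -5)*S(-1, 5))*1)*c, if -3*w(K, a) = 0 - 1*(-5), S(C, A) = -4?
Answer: 320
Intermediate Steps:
w(K, a) = -5/3 (w(K, a) = -(0 - 1*(-5))/3 = -(0 + 5)/3 = -1/3*5 = -5/3)
c = 48 (c = -3*(-15 + 1/(-1)) = -3*(-15 - 1) = -3*(-16) = 48)
((w(0, -5)*S(-1, 5))*1)*c = (-5/3*(-4)*1)*48 = ((20/3)*1)*48 = (20/3)*48 = 320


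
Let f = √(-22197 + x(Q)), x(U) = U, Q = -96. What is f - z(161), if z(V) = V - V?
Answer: 3*I*√2477 ≈ 149.31*I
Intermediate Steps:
z(V) = 0
f = 3*I*√2477 (f = √(-22197 - 96) = √(-22293) = 3*I*√2477 ≈ 149.31*I)
f - z(161) = 3*I*√2477 - 1*0 = 3*I*√2477 + 0 = 3*I*√2477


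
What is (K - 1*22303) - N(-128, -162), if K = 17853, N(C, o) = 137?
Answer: -4587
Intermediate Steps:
(K - 1*22303) - N(-128, -162) = (17853 - 1*22303) - 1*137 = (17853 - 22303) - 137 = -4450 - 137 = -4587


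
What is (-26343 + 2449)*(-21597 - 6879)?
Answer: 680405544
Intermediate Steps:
(-26343 + 2449)*(-21597 - 6879) = -23894*(-28476) = 680405544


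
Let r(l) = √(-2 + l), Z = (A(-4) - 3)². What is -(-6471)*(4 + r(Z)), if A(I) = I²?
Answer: 25884 + 6471*√167 ≈ 1.0951e+5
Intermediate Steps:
Z = 169 (Z = ((-4)² - 3)² = (16 - 3)² = 13² = 169)
-(-6471)*(4 + r(Z)) = -(-6471)*(4 + √(-2 + 169)) = -(-6471)*(4 + √167) = -2157*(-12 - 3*√167) = 25884 + 6471*√167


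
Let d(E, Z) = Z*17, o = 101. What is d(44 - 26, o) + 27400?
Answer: 29117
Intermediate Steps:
d(E, Z) = 17*Z
d(44 - 26, o) + 27400 = 17*101 + 27400 = 1717 + 27400 = 29117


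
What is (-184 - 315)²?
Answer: 249001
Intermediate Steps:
(-184 - 315)² = (-499)² = 249001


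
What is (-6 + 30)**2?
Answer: 576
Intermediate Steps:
(-6 + 30)**2 = 24**2 = 576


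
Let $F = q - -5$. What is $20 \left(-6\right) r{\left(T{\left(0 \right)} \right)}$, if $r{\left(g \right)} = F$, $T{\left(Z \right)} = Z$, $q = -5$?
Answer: $0$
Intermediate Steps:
$F = 0$ ($F = -5 - -5 = -5 + 5 = 0$)
$r{\left(g \right)} = 0$
$20 \left(-6\right) r{\left(T{\left(0 \right)} \right)} = 20 \left(-6\right) 0 = \left(-120\right) 0 = 0$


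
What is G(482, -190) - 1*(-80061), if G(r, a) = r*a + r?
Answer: -11037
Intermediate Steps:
G(r, a) = r + a*r (G(r, a) = a*r + r = r + a*r)
G(482, -190) - 1*(-80061) = 482*(1 - 190) - 1*(-80061) = 482*(-189) + 80061 = -91098 + 80061 = -11037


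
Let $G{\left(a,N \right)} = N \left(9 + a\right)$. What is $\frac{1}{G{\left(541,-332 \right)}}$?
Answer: $- \frac{1}{182600} \approx -5.4765 \cdot 10^{-6}$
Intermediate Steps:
$\frac{1}{G{\left(541,-332 \right)}} = \frac{1}{\left(-332\right) \left(9 + 541\right)} = \frac{1}{\left(-332\right) 550} = \frac{1}{-182600} = - \frac{1}{182600}$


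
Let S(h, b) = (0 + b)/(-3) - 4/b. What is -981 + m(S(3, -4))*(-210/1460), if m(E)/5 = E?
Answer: -143471/146 ≈ -982.68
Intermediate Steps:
S(h, b) = -4/b - b/3 (S(h, b) = b*(-⅓) - 4/b = -b/3 - 4/b = -4/b - b/3)
m(E) = 5*E
-981 + m(S(3, -4))*(-210/1460) = -981 + (5*(-4/(-4) - ⅓*(-4)))*(-210/1460) = -981 + (5*(-4*(-¼) + 4/3))*(-210*1/1460) = -981 + (5*(1 + 4/3))*(-21/146) = -981 + (5*(7/3))*(-21/146) = -981 + (35/3)*(-21/146) = -981 - 245/146 = -143471/146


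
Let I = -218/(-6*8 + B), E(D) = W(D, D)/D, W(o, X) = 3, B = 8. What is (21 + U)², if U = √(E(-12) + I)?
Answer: (105 + √130)²/25 ≈ 541.97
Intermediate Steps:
E(D) = 3/D
I = 109/20 (I = -218/(-6*8 + 8) = -218/(-48 + 8) = -218/(-40) = -218*(-1/40) = 109/20 ≈ 5.4500)
U = √130/5 (U = √(3/(-12) + 109/20) = √(3*(-1/12) + 109/20) = √(-¼ + 109/20) = √(26/5) = √130/5 ≈ 2.2803)
(21 + U)² = (21 + √130/5)²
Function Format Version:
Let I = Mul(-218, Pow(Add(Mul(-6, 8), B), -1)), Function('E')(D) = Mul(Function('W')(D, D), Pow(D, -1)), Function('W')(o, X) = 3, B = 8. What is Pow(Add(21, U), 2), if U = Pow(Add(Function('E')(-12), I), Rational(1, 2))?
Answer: Mul(Rational(1, 25), Pow(Add(105, Pow(130, Rational(1, 2))), 2)) ≈ 541.97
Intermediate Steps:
Function('E')(D) = Mul(3, Pow(D, -1))
I = Rational(109, 20) (I = Mul(-218, Pow(Add(Mul(-6, 8), 8), -1)) = Mul(-218, Pow(Add(-48, 8), -1)) = Mul(-218, Pow(-40, -1)) = Mul(-218, Rational(-1, 40)) = Rational(109, 20) ≈ 5.4500)
U = Mul(Rational(1, 5), Pow(130, Rational(1, 2))) (U = Pow(Add(Mul(3, Pow(-12, -1)), Rational(109, 20)), Rational(1, 2)) = Pow(Add(Mul(3, Rational(-1, 12)), Rational(109, 20)), Rational(1, 2)) = Pow(Add(Rational(-1, 4), Rational(109, 20)), Rational(1, 2)) = Pow(Rational(26, 5), Rational(1, 2)) = Mul(Rational(1, 5), Pow(130, Rational(1, 2))) ≈ 2.2803)
Pow(Add(21, U), 2) = Pow(Add(21, Mul(Rational(1, 5), Pow(130, Rational(1, 2)))), 2)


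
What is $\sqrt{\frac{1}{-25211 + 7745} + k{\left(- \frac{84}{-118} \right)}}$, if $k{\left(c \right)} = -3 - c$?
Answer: $\frac{i \sqrt{3941755995822}}{1030494} \approx 1.9266 i$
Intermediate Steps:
$\sqrt{\frac{1}{-25211 + 7745} + k{\left(- \frac{84}{-118} \right)}} = \sqrt{\frac{1}{-25211 + 7745} - \left(3 - \frac{84}{-118}\right)} = \sqrt{\frac{1}{-17466} - \left(3 - - \frac{42}{59}\right)} = \sqrt{- \frac{1}{17466} - \frac{219}{59}} = \sqrt{- \frac{3825113}{1030494}} = \frac{i \sqrt{3941755995822}}{1030494}$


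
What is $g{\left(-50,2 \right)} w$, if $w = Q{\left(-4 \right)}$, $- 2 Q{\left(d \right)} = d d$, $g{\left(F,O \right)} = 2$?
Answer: $-16$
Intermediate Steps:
$Q{\left(d \right)} = - \frac{d^{2}}{2}$ ($Q{\left(d \right)} = - \frac{d d}{2} = - \frac{d^{2}}{2}$)
$w = -8$ ($w = - \frac{\left(-4\right)^{2}}{2} = \left(- \frac{1}{2}\right) 16 = -8$)
$g{\left(-50,2 \right)} w = 2 \left(-8\right) = -16$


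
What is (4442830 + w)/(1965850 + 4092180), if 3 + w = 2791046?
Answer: 7233873/6058030 ≈ 1.1941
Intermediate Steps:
w = 2791043 (w = -3 + 2791046 = 2791043)
(4442830 + w)/(1965850 + 4092180) = (4442830 + 2791043)/(1965850 + 4092180) = 7233873/6058030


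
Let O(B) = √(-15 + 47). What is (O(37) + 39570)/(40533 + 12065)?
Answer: 19785/26299 + 2*√2/26299 ≈ 0.75242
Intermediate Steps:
O(B) = 4*√2 (O(B) = √32 = 4*√2)
(O(37) + 39570)/(40533 + 12065) = (4*√2 + 39570)/(40533 + 12065) = (39570 + 4*√2)/52598 = (39570 + 4*√2)*(1/52598) = 19785/26299 + 2*√2/26299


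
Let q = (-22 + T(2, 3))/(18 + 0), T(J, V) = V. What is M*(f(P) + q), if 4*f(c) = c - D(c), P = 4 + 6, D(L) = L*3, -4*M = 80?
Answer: 1090/9 ≈ 121.11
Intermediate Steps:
M = -20 (M = -¼*80 = -20)
D(L) = 3*L
P = 10
q = -19/18 (q = (-22 + 3)/(18 + 0) = -19/18 ≈ -1.0556)
f(c) = -c/2 (f(c) = (c - 3*c)/4 = (-2*c)/4 = -c/2)
M*(f(P) + q) = -20*(-½*10 - 19/18) = -20*(-5 - 19/18) = -20*(-109/18) = 1090/9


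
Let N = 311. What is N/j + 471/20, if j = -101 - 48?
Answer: 63959/2980 ≈ 21.463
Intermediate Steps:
j = -149
N/j + 471/20 = 311/(-149) + 471/20 = 311*(-1/149) + 471*(1/20) = -311/149 + 471/20 = 63959/2980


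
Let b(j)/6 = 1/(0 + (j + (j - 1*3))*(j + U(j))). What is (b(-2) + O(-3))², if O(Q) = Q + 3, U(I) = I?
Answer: 9/196 ≈ 0.045918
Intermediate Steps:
O(Q) = 3 + Q
b(j) = 3/(j*(-3 + 2*j)) (b(j) = 6/(0 + (j + (j - 1*3))*(j + j)) = 6/(0 + (j + (j - 3))*(2*j)) = 6/(0 + (j + (-3 + j))*(2*j)) = 6/(0 + (-3 + 2*j)*(2*j)) = 6/(0 + 2*j*(-3 + 2*j)) = 6/((2*j*(-3 + 2*j))) = 6*(1/(2*j*(-3 + 2*j))) = 3/(j*(-3 + 2*j)))
(b(-2) + O(-3))² = (3/(-2*(-3 + 2*(-2))) + (3 - 3))² = (3*(-½)/(-3 - 4) + 0)² = (3*(-½)/(-7) + 0)² = (3*(-½)*(-⅐) + 0)² = (3/14 + 0)² = (3/14)² = 9/196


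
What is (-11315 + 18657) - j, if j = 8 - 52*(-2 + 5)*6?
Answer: 8270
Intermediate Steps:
j = -928 (j = 8 - 156*6 = 8 - 52*18 = 8 - 936 = -928)
(-11315 + 18657) - j = (-11315 + 18657) - 1*(-928) = 7342 + 928 = 8270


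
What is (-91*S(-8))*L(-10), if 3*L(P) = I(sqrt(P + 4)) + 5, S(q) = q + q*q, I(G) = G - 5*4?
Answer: 25480 - 5096*I*sqrt(6)/3 ≈ 25480.0 - 4160.9*I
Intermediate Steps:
I(G) = -20 + G (I(G) = G - 20 = -20 + G)
S(q) = q + q**2
L(P) = -5 + sqrt(4 + P)/3 (L(P) = ((-20 + sqrt(P + 4)) + 5)/3 = ((-20 + sqrt(4 + P)) + 5)/3 = (-15 + sqrt(4 + P))/3 = -5 + sqrt(4 + P)/3)
(-91*S(-8))*L(-10) = (-(-728)*(1 - 8))*(-5 + sqrt(4 - 10)/3) = (-(-728)*(-7))*(-5 + sqrt(-6)/3) = (-91*56)*(-5 + (I*sqrt(6))/3) = -5096*(-5 + I*sqrt(6)/3) = 25480 - 5096*I*sqrt(6)/3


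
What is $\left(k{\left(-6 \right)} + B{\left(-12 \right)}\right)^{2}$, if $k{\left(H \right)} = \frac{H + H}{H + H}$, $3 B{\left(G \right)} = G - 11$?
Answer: $\frac{400}{9} \approx 44.444$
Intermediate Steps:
$B{\left(G \right)} = - \frac{11}{3} + \frac{G}{3}$ ($B{\left(G \right)} = \frac{G - 11}{3} = \frac{-11 + G}{3} = - \frac{11}{3} + \frac{G}{3}$)
$k{\left(H \right)} = 1$ ($k{\left(H \right)} = \frac{2 H}{2 H} = 2 H \frac{1}{2 H} = 1$)
$\left(k{\left(-6 \right)} + B{\left(-12 \right)}\right)^{2} = \left(1 + \left(- \frac{11}{3} + \frac{1}{3} \left(-12\right)\right)\right)^{2} = \left(1 - \frac{23}{3}\right)^{2} = \left(- \frac{20}{3}\right)^{2} = \frac{400}{9}$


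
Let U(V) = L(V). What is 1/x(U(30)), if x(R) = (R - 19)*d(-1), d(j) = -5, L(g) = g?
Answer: -1/55 ≈ -0.018182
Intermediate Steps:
U(V) = V
x(R) = 95 - 5*R (x(R) = (R - 19)*(-5) = (-19 + R)*(-5) = 95 - 5*R)
1/x(U(30)) = 1/(95 - 5*30) = 1/(95 - 150) = 1/(-55) = -1/55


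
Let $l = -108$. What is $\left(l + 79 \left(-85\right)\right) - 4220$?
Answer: $-11043$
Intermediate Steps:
$\left(l + 79 \left(-85\right)\right) - 4220 = \left(-108 + 79 \left(-85\right)\right) - 4220 = \left(-108 - 6715\right) - 4220 = -6823 - 4220 = -11043$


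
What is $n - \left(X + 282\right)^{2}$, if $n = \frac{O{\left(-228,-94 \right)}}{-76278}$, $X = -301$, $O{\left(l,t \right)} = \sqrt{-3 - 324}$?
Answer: $-361 - \frac{i \sqrt{327}}{76278} \approx -361.0 - 0.00023707 i$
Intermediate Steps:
$O{\left(l,t \right)} = i \sqrt{327}$ ($O{\left(l,t \right)} = \sqrt{-327} = i \sqrt{327}$)
$n = - \frac{i \sqrt{327}}{76278}$ ($n = \frac{i \sqrt{327}}{-76278} = i \sqrt{327} \left(- \frac{1}{76278}\right) = - \frac{i \sqrt{327}}{76278} \approx - 0.00023707 i$)
$n - \left(X + 282\right)^{2} = - \frac{i \sqrt{327}}{76278} - \left(-301 + 282\right)^{2} = - \frac{i \sqrt{327}}{76278} - \left(-19\right)^{2} = - \frac{i \sqrt{327}}{76278} - 361 = -361 - \frac{i \sqrt{327}}{76278}$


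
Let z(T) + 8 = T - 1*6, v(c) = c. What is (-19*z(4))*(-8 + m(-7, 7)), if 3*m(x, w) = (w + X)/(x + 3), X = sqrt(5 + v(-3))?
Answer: -9785/6 - 95*sqrt(2)/6 ≈ -1653.2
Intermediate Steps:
z(T) = -14 + T (z(T) = -8 + (T - 1*6) = -8 + (T - 6) = -8 + (-6 + T) = -14 + T)
X = sqrt(2) (X = sqrt(5 - 3) = sqrt(2) ≈ 1.4142)
m(x, w) = (w + sqrt(2))/(3*(3 + x)) (m(x, w) = ((w + sqrt(2))/(x + 3))/3 = ((w + sqrt(2))/(3 + x))/3 = (w + sqrt(2))/(3*(3 + x)))
(-19*z(4))*(-8 + m(-7, 7)) = (-19*(-14 + 4))*(-8 + (7 + sqrt(2))/(3*(3 - 7))) = (-19*(-10))*(-8 + (1/3)*(7 + sqrt(2))/(-4)) = 190*(-8 + (1/3)*(-1/4)*(7 + sqrt(2))) = 190*(-8 + (-7/12 - sqrt(2)/12)) = 190*(-103/12 - sqrt(2)/12) = -9785/6 - 95*sqrt(2)/6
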